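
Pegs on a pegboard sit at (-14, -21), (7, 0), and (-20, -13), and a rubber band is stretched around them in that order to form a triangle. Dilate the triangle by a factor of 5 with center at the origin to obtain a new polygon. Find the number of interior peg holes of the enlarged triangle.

3616

By the shoelace formula, twice the signed area is |((-14)·0 − 7·(-21)) + (7·(-13) − (-20)·0) + ((-20)·(-21) − (-14)·(-13))| = 294, so the area is 147.
Summing gcd(|Δx|,|Δy|) over the edges gives the boundary count: gcd(21,21) + gcd(27,13) + gcd(6,8) = 21+1+2 = 24.
Scaling by 5 multiplies the area by 5² = 25 (so the new area is 3675) and multiplies the boundary lattice-point count by 5, giving 120.
By Pick's theorem, the interior count of the dilated polygon is 3675 − 120/2 + 1 = 3616.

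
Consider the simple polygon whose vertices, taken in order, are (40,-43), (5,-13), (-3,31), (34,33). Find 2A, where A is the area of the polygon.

4124

The shoelace formula gives twice the area as |(40·(-13) − 5·(-43)) + (5·31 − (-3)·(-13)) + ((-3)·33 − 34·31) + (34·(-43) − 40·33)| = 4124, so the area is 2062.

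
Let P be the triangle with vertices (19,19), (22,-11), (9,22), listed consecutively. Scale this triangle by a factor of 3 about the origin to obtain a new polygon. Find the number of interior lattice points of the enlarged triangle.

By the shoelace formula, twice the signed area is |[19·(-11) − 22·19] + [22·22 − 9·(-11)] + [9·19 − 19·22]| = 291, so the area is 291/2.
The number of boundary lattice points is Σ gcd(|Δx|,|Δy|) = gcd(3,30) + gcd(13,33) + gcd(10,3) = 3+1+1 = 5.
Scaling by 3 multiplies the area by 3² = 9 (so the new area is 2619/2) and multiplies the boundary lattice-point count by 3, giving 15.
By Pick's theorem, the interior count of the dilated polygon is 2619/2 − 15/2 + 1 = 1303.

1303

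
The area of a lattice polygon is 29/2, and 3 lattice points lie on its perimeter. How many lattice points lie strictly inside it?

14

Pick's theorem A = I + B/2 − 1 rearranges to I = A − B/2 + 1 = 29/2 − 3/2 + 1 = 14.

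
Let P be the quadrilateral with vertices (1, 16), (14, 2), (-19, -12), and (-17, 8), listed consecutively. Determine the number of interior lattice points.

The shoelace formula gives twice the area as |(1·2 − 14·16) + (14·(-12) − (-19)·2) + ((-19)·8 − (-17)·(-12)) + ((-17)·16 − 1·8)| = 988, so the area is 494.
Along each edge there are gcd(|Δx|,|Δy|)+1 lattice points, so counting each shared vertex once the boundary has gcd(13,14) + gcd(33,14) + gcd(2,20) + gcd(18,8) = 1+1+2+2 = 6.
Pick's theorem gives I = A − B/2 + 1 = 494 − 6/2 + 1 = 492.

492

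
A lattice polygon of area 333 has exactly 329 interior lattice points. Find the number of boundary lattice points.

10

Pick's theorem gives A = I + B/2 − 1, so B = 2(A − I + 1) = 2(333 − 329 + 1) = 10.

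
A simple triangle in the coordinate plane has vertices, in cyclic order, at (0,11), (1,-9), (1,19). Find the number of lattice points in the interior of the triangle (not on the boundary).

0

By the shoelace formula, twice the signed area is |[0·(-9) − 1·11] + [1·19 − 1·(-9)] + [1·11 − 0·19]| = 28, so the area is 14.
Along each edge there are gcd(|Δx|,|Δy|)+1 lattice points, so counting each shared vertex once the boundary has gcd(1,20) + gcd(0,28) + gcd(1,8) = 1+28+1 = 30.
Pick's theorem gives I = A − B/2 + 1 = 14 − 30/2 + 1 = 0.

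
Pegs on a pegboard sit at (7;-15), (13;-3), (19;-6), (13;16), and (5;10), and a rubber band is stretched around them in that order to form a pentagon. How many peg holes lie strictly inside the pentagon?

The shoelace formula gives twice the area as |(7·(-3) − 13·(-15)) + (13·(-6) − 19·(-3)) + (19·16 − 13·(-6)) + (13·10 − 5·16) + (5·(-15) − 7·10)| = 440, so the area is 220.
Along each edge there are gcd(|Δx|,|Δy|)+1 lattice points, so counting each shared vertex once the boundary has gcd(6,12) + gcd(6,3) + gcd(6,22) + gcd(8,6) + gcd(2,25) = 6+3+2+2+1 = 14.
Pick's theorem gives I = A − B/2 + 1 = 220 − 14/2 + 1 = 214.

214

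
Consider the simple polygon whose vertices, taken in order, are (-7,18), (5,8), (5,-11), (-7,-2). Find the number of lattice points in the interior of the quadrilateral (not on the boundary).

The shoelace formula gives twice the area as |((-7)·8 − 5·18) + (5·(-11) − 5·8) + (5·(-2) − (-7)·(-11)) + ((-7)·18 − (-7)·(-2))| = 468, so the area is 234.
The number of boundary lattice points is Σ gcd(|Δx|,|Δy|) = gcd(12,10) + gcd(0,19) + gcd(12,9) + gcd(0,20) = 2+19+3+20 = 44.
By Pick's theorem A = I + B/2 − 1, so I = 234 − 44/2 + 1 = 213.

213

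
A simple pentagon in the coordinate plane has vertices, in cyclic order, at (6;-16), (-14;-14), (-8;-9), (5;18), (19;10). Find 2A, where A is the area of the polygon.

1049

The shoelace formula gives twice the area as |[6·(-14) − (-14)·(-16)] + [(-14)·(-9) − (-8)·(-14)] + [(-8)·18 − 5·(-9)] + [5·10 − 19·18] + [19·(-16) − 6·10]| = 1049, so the area is 524.5.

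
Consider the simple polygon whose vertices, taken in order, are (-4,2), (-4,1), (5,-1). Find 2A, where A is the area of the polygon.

9

The shoelace formula gives twice the area as |[(-4)·1 − (-4)·2] + [(-4)·(-1) − 5·1] + [5·2 − (-4)·(-1)]| = 9, so the area is 9/2.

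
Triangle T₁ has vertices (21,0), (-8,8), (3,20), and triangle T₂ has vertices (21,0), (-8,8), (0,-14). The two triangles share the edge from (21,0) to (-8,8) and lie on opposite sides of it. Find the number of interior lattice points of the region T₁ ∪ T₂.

500

The union is the simple quadrilateral with vertices (21,0), (3,20), (-8,8), (0,-14) in order.
By the shoelace formula, twice the signed area is |(21·20 − 3·0) + (3·8 − (-8)·20) + ((-8)·(-14) − 0·8) + (0·0 − 21·(-14))| = 1010, so the area is 505.
Along each edge there are gcd(|Δx|,|Δy|)+1 lattice points, so counting each shared vertex once the boundary has gcd(18,20) + gcd(11,12) + gcd(8,22) + gcd(21,14) = 2+1+2+7 = 12.
By Pick's theorem I = A − B/2 + 1 = 505 − 12/2 + 1 = 500.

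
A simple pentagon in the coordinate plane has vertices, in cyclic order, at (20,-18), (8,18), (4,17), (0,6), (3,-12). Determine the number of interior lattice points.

By the shoelace formula, twice the signed area is |[20·18 − 8·(-18)] + [8·17 − 4·18] + [4·6 − 0·17] + [0·(-12) − 3·6] + [3·(-18) − 20·(-12)]| = 760, so the area is 380.
Summing gcd(|Δx|,|Δy|) over the edges gives the boundary count: gcd(12,36) + gcd(4,1) + gcd(4,11) + gcd(3,18) + gcd(17,6) = 12+1+1+3+1 = 18.
By Pick's theorem A = I + B/2 − 1, so I = 380 − 18/2 + 1 = 372.

372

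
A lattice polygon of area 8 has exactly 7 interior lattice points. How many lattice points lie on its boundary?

Pick's theorem gives A = I + B/2 − 1, so B = 2(A − I + 1) = 2(8 − 7 + 1) = 4.

4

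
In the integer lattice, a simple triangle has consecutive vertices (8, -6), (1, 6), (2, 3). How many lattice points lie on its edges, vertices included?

5

The number of boundary lattice points is Σ gcd(|Δx|,|Δy|) = gcd(7,12) + gcd(1,3) + gcd(6,9) = 1+1+3 = 5.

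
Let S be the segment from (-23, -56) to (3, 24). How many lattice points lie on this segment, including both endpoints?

The number of lattice points on a segment between lattice points is gcd(|Δx|,|Δy|) + 1 = gcd(26,80) + 1 = 2 + 1 = 3.

3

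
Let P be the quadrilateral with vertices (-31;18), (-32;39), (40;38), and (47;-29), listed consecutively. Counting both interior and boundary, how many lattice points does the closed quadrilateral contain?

Using the shoelace formula, 2A = |((-31)·39 − (-32)·18) + ((-32)·38 − 40·39) + (40·(-29) − 47·38) + (47·18 − (-31)·(-29))| = 6408, so the area is 3204.
The number of boundary lattice points is Σ gcd(|Δx|,|Δy|) = gcd(1,21) + gcd(72,1) + gcd(7,67) + gcd(78,47) = 1+1+1+1 = 4.
Pick's theorem gives I = A − B/2 + 1 = 3204 − 4/2 + 1 = 3203, so the closed region contains I + B = 3203 + 4 = 3207 lattice points.

3207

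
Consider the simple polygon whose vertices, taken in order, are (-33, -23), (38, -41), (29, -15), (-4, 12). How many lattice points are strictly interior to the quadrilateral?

1809

Using the shoelace formula, 2A = |((-33)·(-41) − 38·(-23)) + (38·(-15) − 29·(-41)) + (29·12 − (-4)·(-15)) + ((-4)·(-23) − (-33)·12)| = 3622, so the area is 1811.
Summing gcd(|Δx|,|Δy|) over the edges gives the boundary count: gcd(71,18) + gcd(9,26) + gcd(33,27) + gcd(29,35) = 1+1+3+1 = 6.
By Pick's theorem A = I + B/2 − 1, so I = 1811 − 6/2 + 1 = 1809.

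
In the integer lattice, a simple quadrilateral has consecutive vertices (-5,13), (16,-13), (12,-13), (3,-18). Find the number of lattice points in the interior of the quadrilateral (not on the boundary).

209

By the shoelace formula, twice the signed area is |[(-5)·(-13) − 16·13] + [16·(-13) − 12·(-13)] + [12·(-18) − 3·(-13)] + [3·13 − (-5)·(-18)]| = 423, so the area is 211.5.
Along each edge there are gcd(|Δx|,|Δy|)+1 lattice points, so counting each shared vertex once the boundary has gcd(21,26) + gcd(4,0) + gcd(9,5) + gcd(8,31) = 1+4+1+1 = 7.
Pick's theorem gives I = A − B/2 + 1 = 211.5 − 7/2 + 1 = 209.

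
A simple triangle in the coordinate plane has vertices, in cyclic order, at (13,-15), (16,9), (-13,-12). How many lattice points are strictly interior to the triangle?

315

The shoelace formula gives twice the area as |(13·9 − 16·(-15)) + (16·(-12) − (-13)·9) + ((-13)·(-15) − 13·(-12))| = 633, so the area is 316.5.
Along each edge there are gcd(|Δx|,|Δy|)+1 lattice points, so counting each shared vertex once the boundary has gcd(3,24) + gcd(29,21) + gcd(26,3) = 3+1+1 = 5.
By Pick's theorem A = I + B/2 − 1, so I = 316.5 − 5/2 + 1 = 315.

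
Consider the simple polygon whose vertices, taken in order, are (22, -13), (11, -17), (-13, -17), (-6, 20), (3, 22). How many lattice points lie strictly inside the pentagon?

845

The shoelace formula gives twice the area as |[22·(-17) − 11·(-13)] + [11·(-17) − (-13)·(-17)] + [(-13)·20 − (-6)·(-17)] + [(-6)·22 − 3·20] + [3·(-13) − 22·22]| = 1716, so the area is 858.
Summing gcd(|Δx|,|Δy|) over the edges gives the boundary count: gcd(11,4) + gcd(24,0) + gcd(7,37) + gcd(9,2) + gcd(19,35) = 1+24+1+1+1 = 28.
Pick's theorem gives I = A − B/2 + 1 = 858 − 28/2 + 1 = 845.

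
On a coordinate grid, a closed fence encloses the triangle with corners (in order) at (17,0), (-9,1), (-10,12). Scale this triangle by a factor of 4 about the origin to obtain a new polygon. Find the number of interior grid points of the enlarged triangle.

By the shoelace formula, twice the signed area is |[17·1 − (-9)·0] + [(-9)·12 − (-10)·1] + [(-10)·0 − 17·12]| = 285, so the area is 285/2.
Summing gcd(|Δx|,|Δy|) over the edges gives the boundary count: gcd(26,1) + gcd(1,11) + gcd(27,12) = 1+1+3 = 5.
Scaling by 4 multiplies the area by 4² = 16 (so the new area is 2280) and multiplies the boundary lattice-point count by 4, giving 20.
By Pick's theorem, the interior count of the dilated polygon is 2280 − 20/2 + 1 = 2271.

2271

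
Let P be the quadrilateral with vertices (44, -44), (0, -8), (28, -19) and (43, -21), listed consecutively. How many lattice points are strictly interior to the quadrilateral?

Using the shoelace formula, 2A = |[44·(-8) − 0·(-44)] + [0·(-19) − 28·(-8)] + [28·(-21) − 43·(-19)] + [43·(-44) − 44·(-21)]| = 867, so the area is 433.5.
Summing gcd(|Δx|,|Δy|) over the edges gives the boundary count: gcd(44,36) + gcd(28,11) + gcd(15,2) + gcd(1,23) = 4+1+1+1 = 7.
By Pick's theorem A = I + B/2 − 1, so I = 433.5 − 7/2 + 1 = 431.

431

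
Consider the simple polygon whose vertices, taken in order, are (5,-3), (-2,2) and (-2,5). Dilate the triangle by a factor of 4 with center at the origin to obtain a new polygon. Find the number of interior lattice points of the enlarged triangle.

The shoelace formula gives twice the area as |(5·2 − (-2)·(-3)) + ((-2)·5 − (-2)·2) + ((-2)·(-3) − 5·5)| = 21, so the area is 21/2.
The number of boundary lattice points is Σ gcd(|Δx|,|Δy|) = gcd(7,5) + gcd(0,3) + gcd(7,8) = 1+3+1 = 5.
Scaling by 4 multiplies the area by 4² = 16 (so the new area is 168) and multiplies the boundary lattice-point count by 4, giving 20.
By Pick's theorem, the interior count of the dilated polygon is 168 − 20/2 + 1 = 159.

159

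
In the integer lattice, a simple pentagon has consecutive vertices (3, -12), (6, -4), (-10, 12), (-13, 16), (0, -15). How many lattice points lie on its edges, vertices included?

22

Along each edge there are gcd(|Δx|,|Δy|)+1 lattice points, so counting each shared vertex once the boundary has gcd(3,8) + gcd(16,16) + gcd(3,4) + gcd(13,31) + gcd(3,3) = 1+16+1+1+3 = 22.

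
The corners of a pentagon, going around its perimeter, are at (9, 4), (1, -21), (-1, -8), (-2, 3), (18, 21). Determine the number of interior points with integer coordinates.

225

Using the shoelace formula, 2A = |(9·(-21) − 1·4) + (1·(-8) − (-1)·(-21)) + ((-1)·3 − (-2)·(-8)) + ((-2)·21 − 18·3) + (18·4 − 9·21)| = 454, so the area is 227.
Along each edge there are gcd(|Δx|,|Δy|)+1 lattice points, so counting each shared vertex once the boundary has gcd(8,25) + gcd(2,13) + gcd(1,11) + gcd(20,18) + gcd(9,17) = 1+1+1+2+1 = 6.
By Pick's theorem A = I + B/2 − 1, so I = 227 − 6/2 + 1 = 225.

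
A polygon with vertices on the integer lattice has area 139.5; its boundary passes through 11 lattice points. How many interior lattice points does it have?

135

Pick's theorem A = I + B/2 − 1 rearranges to I = A − B/2 + 1 = 139.5 − 11/2 + 1 = 135.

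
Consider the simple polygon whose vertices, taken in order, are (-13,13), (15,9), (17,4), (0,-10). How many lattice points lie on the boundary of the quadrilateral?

7

Summing gcd(|Δx|,|Δy|) over the edges gives the boundary count: gcd(28,4) + gcd(2,5) + gcd(17,14) + gcd(13,23) = 4+1+1+1 = 7.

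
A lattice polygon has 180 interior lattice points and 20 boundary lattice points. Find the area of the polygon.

Pick's theorem states A = I + B/2 − 1, so A = 180 + 20/2 − 1 = 189.

189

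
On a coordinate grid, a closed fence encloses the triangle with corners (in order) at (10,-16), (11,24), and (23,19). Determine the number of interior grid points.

Using the shoelace formula, 2A = |(10·24 − 11·(-16)) + (11·19 − 23·24) + (23·(-16) − 10·19)| = 485, so the area is 242.5.
Along each edge there are gcd(|Δx|,|Δy|)+1 lattice points, so counting each shared vertex once the boundary has gcd(1,40) + gcd(12,5) + gcd(13,35) = 1+1+1 = 3.
By Pick's theorem A = I + B/2 − 1, so I = 242.5 − 3/2 + 1 = 242.

242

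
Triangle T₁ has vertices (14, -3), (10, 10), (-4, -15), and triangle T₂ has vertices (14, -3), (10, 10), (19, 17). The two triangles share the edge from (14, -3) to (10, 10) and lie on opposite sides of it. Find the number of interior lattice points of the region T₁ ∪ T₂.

The union is the simple quadrilateral with vertices (14, -3), (-4, -15), (10, 10), (19, 17) in order.
The shoelace formula gives twice the area as |(14·(-15) − (-4)·(-3)) + ((-4)·10 − 10·(-15)) + (10·17 − 19·10) + (19·(-3) − 14·17)| = 427, so the area is 427/2.
The number of boundary lattice points is Σ gcd(|Δx|,|Δy|) = gcd(18,12) + gcd(14,25) + gcd(9,7) + gcd(5,20) = 6+1+1+5 = 13.
By Pick's theorem I = A − B/2 + 1 = 427/2 − 13/2 + 1 = 208.

208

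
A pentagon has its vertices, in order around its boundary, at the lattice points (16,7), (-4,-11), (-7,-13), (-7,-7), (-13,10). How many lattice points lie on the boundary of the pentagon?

Along each edge there are gcd(|Δx|,|Δy|)+1 lattice points, so counting each shared vertex once the boundary has gcd(20,18) + gcd(3,2) + gcd(0,6) + gcd(6,17) + gcd(29,3) = 2+1+6+1+1 = 11.

11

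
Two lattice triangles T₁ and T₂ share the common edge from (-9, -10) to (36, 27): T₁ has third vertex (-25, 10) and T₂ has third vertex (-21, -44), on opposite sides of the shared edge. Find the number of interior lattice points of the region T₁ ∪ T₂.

1286

The union is the simple quadrilateral with vertices (-9, -10), (-25, 10), (36, 27), (-21, -44) in order.
The shoelace formula gives twice the area as |[(-9)·10 − (-25)·(-10)] + [(-25)·27 − 36·10] + [36·(-44) − (-21)·27] + [(-21)·(-10) − (-9)·(-44)]| = 2578, so the area is 1289.
The number of boundary lattice points is Σ gcd(|Δx|,|Δy|) = gcd(16,20) + gcd(61,17) + gcd(57,71) + gcd(12,34) = 4+1+1+2 = 8.
By Pick's theorem I = A − B/2 + 1 = 1289 − 8/2 + 1 = 1286.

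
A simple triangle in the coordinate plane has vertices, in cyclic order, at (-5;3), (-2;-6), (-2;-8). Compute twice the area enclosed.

6

The shoelace formula gives twice the area as |[(-5)·(-6) − (-2)·3] + [(-2)·(-8) − (-2)·(-6)] + [(-2)·3 − (-5)·(-8)]| = 6, so the area is 3.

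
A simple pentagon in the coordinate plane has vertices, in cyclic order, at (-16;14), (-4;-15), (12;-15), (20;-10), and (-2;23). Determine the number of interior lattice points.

Using the shoelace formula, 2A = |((-16)·(-15) − (-4)·14) + ((-4)·(-15) − 12·(-15)) + (12·(-10) − 20·(-15)) + (20·23 − (-2)·(-10)) + ((-2)·14 − (-16)·23)| = 1496, so the area is 748.
The number of boundary lattice points is Σ gcd(|Δx|,|Δy|) = gcd(12,29) + gcd(16,0) + gcd(8,5) + gcd(22,33) + gcd(14,9) = 1+16+1+11+1 = 30.
Pick's theorem gives I = A − B/2 + 1 = 748 − 30/2 + 1 = 734.

734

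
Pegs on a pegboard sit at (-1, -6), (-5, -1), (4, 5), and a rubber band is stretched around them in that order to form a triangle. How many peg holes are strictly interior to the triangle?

33

The shoelace formula gives twice the area as |((-1)·(-1) − (-5)·(-6)) + ((-5)·5 − 4·(-1)) + (4·(-6) − (-1)·5)| = 69, so the area is 69/2.
Summing gcd(|Δx|,|Δy|) over the edges gives the boundary count: gcd(4,5) + gcd(9,6) + gcd(5,11) = 1+3+1 = 5.
By Pick's theorem A = I + B/2 − 1, so I = 69/2 − 5/2 + 1 = 33.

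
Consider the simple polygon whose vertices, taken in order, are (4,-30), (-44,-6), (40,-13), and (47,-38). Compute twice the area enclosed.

By the shoelace formula, twice the signed area is |(4·(-6) − (-44)·(-30)) + ((-44)·(-13) − 40·(-6)) + (40·(-38) − 47·(-13)) + (47·(-30) − 4·(-38))| = 2699, so the area is 2699/2.

2699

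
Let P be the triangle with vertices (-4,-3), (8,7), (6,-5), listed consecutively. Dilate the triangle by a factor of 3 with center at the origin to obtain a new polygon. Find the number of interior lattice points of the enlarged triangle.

550

The shoelace formula gives twice the area as |[(-4)·7 − 8·(-3)] + [8·(-5) − 6·7] + [6·(-3) − (-4)·(-5)]| = 124, so the area is 62.
The number of boundary lattice points is Σ gcd(|Δx|,|Δy|) = gcd(12,10) + gcd(2,12) + gcd(10,2) = 2+2+2 = 6.
Scaling by 3 multiplies the area by 3² = 9 (so the new area is 558) and multiplies the boundary lattice-point count by 3, giving 18.
By Pick's theorem, the interior count of the dilated polygon is 558 − 18/2 + 1 = 550.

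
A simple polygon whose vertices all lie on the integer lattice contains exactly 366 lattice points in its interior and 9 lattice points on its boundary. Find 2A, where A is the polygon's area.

739

By Pick's theorem, A = I + B/2 − 1 = 366 + 9/2 − 1 = 739/2.
Hence 2A = 739.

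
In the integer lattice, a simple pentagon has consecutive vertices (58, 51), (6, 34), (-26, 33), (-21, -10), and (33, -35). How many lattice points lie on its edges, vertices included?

Summing gcd(|Δx|,|Δy|) over the edges gives the boundary count: gcd(52,17) + gcd(32,1) + gcd(5,43) + gcd(54,25) + gcd(25,86) = 1+1+1+1+1 = 5.

5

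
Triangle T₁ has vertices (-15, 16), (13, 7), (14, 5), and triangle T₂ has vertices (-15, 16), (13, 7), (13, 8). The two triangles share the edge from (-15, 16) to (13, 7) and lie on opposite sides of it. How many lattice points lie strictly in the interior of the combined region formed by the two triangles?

35

The union is the simple quadrilateral with vertices (-15, 16), (14, 5), (13, 7), (13, 8) in order.
The shoelace formula gives twice the area as |((-15)·5 − 14·16) + (14·7 − 13·5) + (13·8 − 13·7) + (13·16 − (-15)·8)| = 75, so the area is 37.5.
The number of boundary lattice points is Σ gcd(|Δx|,|Δy|) = gcd(29,11) + gcd(1,2) + gcd(0,1) + gcd(28,8) = 1+1+1+4 = 7.
By Pick's theorem I = A − B/2 + 1 = 37.5 − 7/2 + 1 = 35.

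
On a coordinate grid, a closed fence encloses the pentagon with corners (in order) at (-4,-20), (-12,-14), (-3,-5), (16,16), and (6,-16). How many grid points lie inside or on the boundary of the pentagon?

344

Using the shoelace formula, 2A = |[(-4)·(-14) − (-12)·(-20)] + [(-12)·(-5) − (-3)·(-14)] + [(-3)·16 − 16·(-5)] + [16·(-16) − 6·16] + [6·(-20) − (-4)·(-16)]| = 670, so the area is 335.
Summing gcd(|Δx|,|Δy|) over the edges gives the boundary count: gcd(8,6) + gcd(9,9) + gcd(19,21) + gcd(10,32) + gcd(10,4) = 2+9+1+2+2 = 16.
Pick's theorem gives I = A − B/2 + 1 = 335 − 16/2 + 1 = 328, so the closed region contains I + B = 328 + 16 = 344 lattice points.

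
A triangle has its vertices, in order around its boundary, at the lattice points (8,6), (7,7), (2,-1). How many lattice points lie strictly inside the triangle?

Using the shoelace formula, 2A = |(8·7 − 7·6) + (7·(-1) − 2·7) + (2·6 − 8·(-1))| = 13, so the area is 13/2.
Along each edge there are gcd(|Δx|,|Δy|)+1 lattice points, so counting each shared vertex once the boundary has gcd(1,1) + gcd(5,8) + gcd(6,7) = 1+1+1 = 3.
By Pick's theorem A = I + B/2 − 1, so I = 13/2 − 3/2 + 1 = 6.

6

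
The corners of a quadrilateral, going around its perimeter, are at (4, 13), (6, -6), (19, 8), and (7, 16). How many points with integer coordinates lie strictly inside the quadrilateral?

By the shoelace formula, twice the signed area is |[4·(-6) − 6·13] + [6·8 − 19·(-6)] + [19·16 − 7·8] + [7·13 − 4·16]| = 335, so the area is 335/2.
Along each edge there are gcd(|Δx|,|Δy|)+1 lattice points, so counting each shared vertex once the boundary has gcd(2,19) + gcd(13,14) + gcd(12,8) + gcd(3,3) = 1+1+4+3 = 9.
Pick's theorem gives I = A − B/2 + 1 = 335/2 − 9/2 + 1 = 164.

164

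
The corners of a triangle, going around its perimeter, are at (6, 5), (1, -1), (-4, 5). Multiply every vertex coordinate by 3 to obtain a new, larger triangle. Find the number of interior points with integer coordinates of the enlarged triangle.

By the shoelace formula, twice the signed area is |(6·(-1) − 1·5) + (1·5 − (-4)·(-1)) + ((-4)·5 − 6·5)| = 60, so the area is 30.
Summing gcd(|Δx|,|Δy|) over the edges gives the boundary count: gcd(5,6) + gcd(5,6) + gcd(10,0) = 1+1+10 = 12.
Scaling by 3 multiplies the area by 3² = 9 (so the new area is 270) and multiplies the boundary lattice-point count by 3, giving 36.
By Pick's theorem, the interior count of the dilated polygon is 270 − 36/2 + 1 = 253.

253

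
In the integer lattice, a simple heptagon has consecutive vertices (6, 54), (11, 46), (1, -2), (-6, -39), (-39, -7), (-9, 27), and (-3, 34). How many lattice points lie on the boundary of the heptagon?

The number of boundary lattice points is Σ gcd(|Δx|,|Δy|) = gcd(5,8) + gcd(10,48) + gcd(7,37) + gcd(33,32) + gcd(30,34) + gcd(6,7) + gcd(9,20) = 1+2+1+1+2+1+1 = 9.

9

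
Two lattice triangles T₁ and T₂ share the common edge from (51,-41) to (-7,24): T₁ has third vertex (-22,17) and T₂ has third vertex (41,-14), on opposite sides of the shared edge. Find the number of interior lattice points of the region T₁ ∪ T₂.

1147

The union is the simple quadrilateral with vertices (51,-41), (-22,17), (-7,24), (41,-14) in order.
By the shoelace formula, twice the signed area is |[51·17 − (-22)·(-41)] + [(-22)·24 − (-7)·17] + [(-7)·(-14) − 41·24] + [41·(-41) − 51·(-14)]| = 2297, so the area is 2297/2.
Along each edge there are gcd(|Δx|,|Δy|)+1 lattice points, so counting each shared vertex once the boundary has gcd(73,58) + gcd(15,7) + gcd(48,38) + gcd(10,27) = 1+1+2+1 = 5.
By Pick's theorem I = A − B/2 + 1 = 2297/2 − 5/2 + 1 = 1147.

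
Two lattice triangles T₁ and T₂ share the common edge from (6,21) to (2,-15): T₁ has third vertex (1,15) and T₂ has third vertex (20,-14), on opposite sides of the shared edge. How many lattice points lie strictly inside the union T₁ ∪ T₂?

396

The union is the simple quadrilateral with vertices (6,21), (1,15), (2,-15), (20,-14) in order.
By the shoelace formula, twice the signed area is |(6·15 − 1·21) + (1·(-15) − 2·15) + (2·(-14) − 20·(-15)) + (20·21 − 6·(-14))| = 800, so the area is 400.
The number of boundary lattice points is Σ gcd(|Δx|,|Δy|) = gcd(5,6) + gcd(1,30) + gcd(18,1) + gcd(14,35) = 1+1+1+7 = 10.
By Pick's theorem I = A − B/2 + 1 = 400 − 10/2 + 1 = 396.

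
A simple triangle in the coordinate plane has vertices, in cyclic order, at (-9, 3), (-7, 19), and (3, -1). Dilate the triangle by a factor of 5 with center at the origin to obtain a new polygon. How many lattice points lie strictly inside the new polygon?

2461

The shoelace formula gives twice the area as |((-9)·19 − (-7)·3) + ((-7)·(-1) − 3·19) + (3·3 − (-9)·(-1))| = 200, so the area is 100.
Summing gcd(|Δx|,|Δy|) over the edges gives the boundary count: gcd(2,16) + gcd(10,20) + gcd(12,4) = 2+10+4 = 16.
Scaling by 5 multiplies the area by 5² = 25 (so the new area is 2500) and multiplies the boundary lattice-point count by 5, giving 80.
By Pick's theorem, the interior count of the dilated polygon is 2500 − 80/2 + 1 = 2461.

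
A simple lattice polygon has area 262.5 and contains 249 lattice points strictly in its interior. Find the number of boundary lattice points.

29

Pick's theorem gives A = I + B/2 − 1, so B = 2(A − I + 1) = 2(262.5 − 249 + 1) = 29.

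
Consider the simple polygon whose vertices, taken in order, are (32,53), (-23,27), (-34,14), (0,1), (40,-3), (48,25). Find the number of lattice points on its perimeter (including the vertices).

15

Along each edge there are gcd(|Δx|,|Δy|)+1 lattice points, so counting each shared vertex once the boundary has gcd(55,26) + gcd(11,13) + gcd(34,13) + gcd(40,4) + gcd(8,28) + gcd(16,28) = 1+1+1+4+4+4 = 15.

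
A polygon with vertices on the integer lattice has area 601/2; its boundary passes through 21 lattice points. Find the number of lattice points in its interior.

291

Pick's theorem A = I + B/2 − 1 rearranges to I = A − B/2 + 1 = 601/2 − 21/2 + 1 = 291.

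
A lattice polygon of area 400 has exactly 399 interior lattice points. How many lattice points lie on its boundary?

4

Pick's theorem gives A = I + B/2 − 1, so B = 2(A − I + 1) = 2(400 − 399 + 1) = 4.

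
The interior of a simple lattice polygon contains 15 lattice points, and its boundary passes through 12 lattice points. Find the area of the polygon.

Pick's theorem states A = I + B/2 − 1, so A = 15 + 12/2 − 1 = 20.

20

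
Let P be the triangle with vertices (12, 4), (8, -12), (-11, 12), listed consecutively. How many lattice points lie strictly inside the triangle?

198

The shoelace formula gives twice the area as |[12·(-12) − 8·4] + [8·12 − (-11)·(-12)] + [(-11)·4 − 12·12]| = 400, so the area is 200.
Summing gcd(|Δx|,|Δy|) over the edges gives the boundary count: gcd(4,16) + gcd(19,24) + gcd(23,8) = 4+1+1 = 6.
By Pick's theorem A = I + B/2 − 1, so I = 200 − 6/2 + 1 = 198.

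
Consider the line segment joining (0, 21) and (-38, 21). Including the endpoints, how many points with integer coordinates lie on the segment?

The number of lattice points on a segment between lattice points is gcd(|Δx|,|Δy|) + 1 = gcd(38,0) + 1 = 38 + 1 = 39.

39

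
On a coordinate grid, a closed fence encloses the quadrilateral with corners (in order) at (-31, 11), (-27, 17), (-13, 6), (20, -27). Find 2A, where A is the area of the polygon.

557

The shoelace formula gives twice the area as |((-31)·17 − (-27)·11) + ((-27)·6 − (-13)·17) + ((-13)·(-27) − 20·6) + (20·11 − (-31)·(-27))| = 557, so the area is 278.5.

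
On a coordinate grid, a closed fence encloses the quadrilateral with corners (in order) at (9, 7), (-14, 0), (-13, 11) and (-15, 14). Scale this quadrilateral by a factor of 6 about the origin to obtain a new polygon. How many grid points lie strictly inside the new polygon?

5461

By the shoelace formula, twice the signed area is |(9·0 − (-14)·7) + ((-14)·11 − (-13)·0) + ((-13)·14 − (-15)·11) + ((-15)·7 − 9·14)| = 304, so the area is 152.
Summing gcd(|Δx|,|Δy|) over the edges gives the boundary count: gcd(23,7) + gcd(1,11) + gcd(2,3) + gcd(24,7) = 1+1+1+1 = 4.
Scaling by 6 multiplies the area by 6² = 36 (so the new area is 5472) and multiplies the boundary lattice-point count by 6, giving 24.
By Pick's theorem, the interior count of the dilated polygon is 5472 − 24/2 + 1 = 5461.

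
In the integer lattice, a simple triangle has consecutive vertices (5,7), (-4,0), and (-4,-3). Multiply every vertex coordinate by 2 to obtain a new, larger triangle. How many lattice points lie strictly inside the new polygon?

By the shoelace formula, twice the signed area is |[5·0 − (-4)·7] + [(-4)·(-3) − (-4)·0] + [(-4)·7 − 5·(-3)]| = 27, so the area is 13.5.
The number of boundary lattice points is Σ gcd(|Δx|,|Δy|) = gcd(9,7) + gcd(0,3) + gcd(9,10) = 1+3+1 = 5.
Scaling by 2 multiplies the area by 2² = 4 (so the new area is 54) and multiplies the boundary lattice-point count by 2, giving 10.
By Pick's theorem, the interior count of the dilated polygon is 54 − 10/2 + 1 = 50.

50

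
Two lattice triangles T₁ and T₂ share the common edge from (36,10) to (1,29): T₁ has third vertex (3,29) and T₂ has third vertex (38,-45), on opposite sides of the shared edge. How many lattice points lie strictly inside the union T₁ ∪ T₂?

943

The union is the simple quadrilateral with vertices (36,10), (3,29), (1,29), (38,-45) in order.
The shoelace formula gives twice the area as |(36·29 − 3·10) + (3·29 − 1·29) + (1·(-45) − 38·29) + (38·10 − 36·(-45))| = 1925, so the area is 1925/2.
The number of boundary lattice points is Σ gcd(|Δx|,|Δy|) = gcd(33,19) + gcd(2,0) + gcd(37,74) + gcd(2,55) = 1+2+37+1 = 41.
By Pick's theorem I = A − B/2 + 1 = 1925/2 − 41/2 + 1 = 943.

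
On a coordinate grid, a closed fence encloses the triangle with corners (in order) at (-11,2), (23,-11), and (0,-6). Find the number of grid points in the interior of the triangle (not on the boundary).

The shoelace formula gives twice the area as |((-11)·(-11) − 23·2) + (23·(-6) − 0·(-11)) + (0·2 − (-11)·(-6))| = 129, so the area is 64.5.
The number of boundary lattice points is Σ gcd(|Δx|,|Δy|) = gcd(34,13) + gcd(23,5) + gcd(11,8) = 1+1+1 = 3.
Pick's theorem gives I = A − B/2 + 1 = 64.5 − 3/2 + 1 = 64.

64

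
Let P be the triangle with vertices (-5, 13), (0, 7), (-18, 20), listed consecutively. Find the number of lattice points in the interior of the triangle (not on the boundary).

The shoelace formula gives twice the area as |((-5)·7 − 0·13) + (0·20 − (-18)·7) + ((-18)·13 − (-5)·20)| = 43, so the area is 43/2.
The number of boundary lattice points is Σ gcd(|Δx|,|Δy|) = gcd(5,6) + gcd(18,13) + gcd(13,7) = 1+1+1 = 3.
By Pick's theorem A = I + B/2 − 1, so I = 43/2 − 3/2 + 1 = 21.

21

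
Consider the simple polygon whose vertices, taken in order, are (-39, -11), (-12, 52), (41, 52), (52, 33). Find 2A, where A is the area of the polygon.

5552

By the shoelace formula, twice the signed area is |[(-39)·52 − (-12)·(-11)] + [(-12)·52 − 41·52] + [41·33 − 52·52] + [52·(-11) − (-39)·33]| = 5552, so the area is 2776.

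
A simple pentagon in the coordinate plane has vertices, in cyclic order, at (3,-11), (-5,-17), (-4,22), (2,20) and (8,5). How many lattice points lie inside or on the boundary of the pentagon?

By the shoelace formula, twice the signed area is |[3·(-17) − (-5)·(-11)] + [(-5)·22 − (-4)·(-17)] + [(-4)·20 − 2·22] + [2·5 − 8·20] + [8·(-11) − 3·5]| = 661, so the area is 330.5.
The number of boundary lattice points is Σ gcd(|Δx|,|Δy|) = gcd(8,6) + gcd(1,39) + gcd(6,2) + gcd(6,15) + gcd(5,16) = 2+1+2+3+1 = 9.
Pick's theorem gives I = A − B/2 + 1 = 330.5 − 9/2 + 1 = 327, so the closed region contains I + B = 327 + 9 = 336 lattice points.

336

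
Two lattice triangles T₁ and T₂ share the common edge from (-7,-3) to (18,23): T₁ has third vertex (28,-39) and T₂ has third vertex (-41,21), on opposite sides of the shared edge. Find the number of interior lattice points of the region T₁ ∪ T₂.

1645

The union is the simple quadrilateral with vertices (-7,-3), (28,-39), (18,23), (-41,21) in order.
Using the shoelace formula, 2A = |((-7)·(-39) − 28·(-3)) + (28·23 − 18·(-39)) + (18·21 − (-41)·23) + ((-41)·(-3) − (-7)·21)| = 3294, so the area is 1647.
Along each edge there are gcd(|Δx|,|Δy|)+1 lattice points, so counting each shared vertex once the boundary has gcd(35,36) + gcd(10,62) + gcd(59,2) + gcd(34,24) = 1+2+1+2 = 6.
By Pick's theorem I = A − B/2 + 1 = 1647 − 6/2 + 1 = 1645.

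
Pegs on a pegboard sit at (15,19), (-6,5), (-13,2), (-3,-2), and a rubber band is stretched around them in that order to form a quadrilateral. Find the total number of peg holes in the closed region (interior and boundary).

131

The shoelace formula gives twice the area as |[15·5 − (-6)·19] + [(-6)·2 − (-13)·5] + [(-13)·(-2) − (-3)·2] + [(-3)·19 − 15·(-2)]| = 247, so the area is 247/2.
The number of boundary lattice points is Σ gcd(|Δx|,|Δy|) = gcd(21,14) + gcd(7,3) + gcd(10,4) + gcd(18,21) = 7+1+2+3 = 13.
Pick's theorem gives I = A − B/2 + 1 = 247/2 − 13/2 + 1 = 118, so the closed region contains I + B = 118 + 13 = 131 lattice points.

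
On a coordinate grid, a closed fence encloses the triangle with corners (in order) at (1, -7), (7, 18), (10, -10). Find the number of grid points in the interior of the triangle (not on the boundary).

The shoelace formula gives twice the area as |[1·18 − 7·(-7)] + [7·(-10) − 10·18] + [10·(-7) − 1·(-10)]| = 243, so the area is 243/2.
Along each edge there are gcd(|Δx|,|Δy|)+1 lattice points, so counting each shared vertex once the boundary has gcd(6,25) + gcd(3,28) + gcd(9,3) = 1+1+3 = 5.
By Pick's theorem A = I + B/2 − 1, so I = 243/2 − 5/2 + 1 = 120.

120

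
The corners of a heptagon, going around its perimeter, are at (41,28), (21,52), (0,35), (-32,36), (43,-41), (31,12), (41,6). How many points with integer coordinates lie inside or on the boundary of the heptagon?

2790

The shoelace formula gives twice the area as |[41·52 − 21·28] + [21·35 − 0·52] + [0·36 − (-32)·35] + [(-32)·(-41) − 43·36] + [43·12 − 31·(-41)] + [31·6 − 41·12] + [41·28 − 41·6]| = 5546, so the area is 2773.
Summing gcd(|Δx|,|Δy|) over the edges gives the boundary count: gcd(20,24) + gcd(21,17) + gcd(32,1) + gcd(75,77) + gcd(12,53) + gcd(10,6) + gcd(0,22) = 4+1+1+1+1+2+22 = 32.
Pick's theorem gives I = A − B/2 + 1 = 2773 − 32/2 + 1 = 2758, so the closed region contains I + B = 2758 + 32 = 2790 lattice points.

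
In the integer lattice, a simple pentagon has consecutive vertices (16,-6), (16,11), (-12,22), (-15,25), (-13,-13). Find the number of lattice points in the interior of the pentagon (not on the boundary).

By the shoelace formula, twice the signed area is |(16·11 − 16·(-6)) + (16·22 − (-12)·11) + ((-12)·25 − (-15)·22) + ((-15)·(-13) − (-13)·25) + ((-13)·(-6) − 16·(-13))| = 1592, so the area is 796.
Summing gcd(|Δx|,|Δy|) over the edges gives the boundary count: gcd(0,17) + gcd(28,11) + gcd(3,3) + gcd(2,38) + gcd(29,7) = 17+1+3+2+1 = 24.
By Pick's theorem A = I + B/2 − 1, so I = 796 − 24/2 + 1 = 785.

785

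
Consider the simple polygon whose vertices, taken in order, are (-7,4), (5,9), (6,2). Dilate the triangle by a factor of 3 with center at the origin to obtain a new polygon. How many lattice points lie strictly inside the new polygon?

By the shoelace formula, twice the signed area is |[(-7)·9 − 5·4] + [5·2 − 6·9] + [6·4 − (-7)·2]| = 89, so the area is 44.5.
Summing gcd(|Δx|,|Δy|) over the edges gives the boundary count: gcd(12,5) + gcd(1,7) + gcd(13,2) = 1+1+1 = 3.
Scaling by 3 multiplies the area by 3² = 9 (so the new area is 400.5) and multiplies the boundary lattice-point count by 3, giving 9.
By Pick's theorem, the interior count of the dilated polygon is 400.5 − 9/2 + 1 = 397.

397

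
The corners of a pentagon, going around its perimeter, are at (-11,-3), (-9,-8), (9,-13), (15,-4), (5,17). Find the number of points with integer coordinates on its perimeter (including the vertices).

10

Along each edge there are gcd(|Δx|,|Δy|)+1 lattice points, so counting each shared vertex once the boundary has gcd(2,5) + gcd(18,5) + gcd(6,9) + gcd(10,21) + gcd(16,20) = 1+1+3+1+4 = 10.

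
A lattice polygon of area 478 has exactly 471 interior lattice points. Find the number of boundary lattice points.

Pick's theorem gives A = I + B/2 − 1, so B = 2(A − I + 1) = 2(478 − 471 + 1) = 16.

16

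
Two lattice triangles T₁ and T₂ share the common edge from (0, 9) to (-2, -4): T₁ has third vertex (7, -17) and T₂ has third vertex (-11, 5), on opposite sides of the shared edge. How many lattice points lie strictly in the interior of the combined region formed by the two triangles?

134

The union is the simple quadrilateral with vertices (0, 9), (7, -17), (-2, -4), (-11, 5) in order.
By the shoelace formula, twice the signed area is |[0·(-17) − 7·9] + [7·(-4) − (-2)·(-17)] + [(-2)·5 − (-11)·(-4)] + [(-11)·9 − 0·5]| = 278, so the area is 139.
The number of boundary lattice points is Σ gcd(|Δx|,|Δy|) = gcd(7,26) + gcd(9,13) + gcd(9,9) + gcd(11,4) = 1+1+9+1 = 12.
By Pick's theorem I = A − B/2 + 1 = 139 − 12/2 + 1 = 134.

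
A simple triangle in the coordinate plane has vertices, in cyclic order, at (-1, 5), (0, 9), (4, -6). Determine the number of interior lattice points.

The shoelace formula gives twice the area as |[(-1)·9 − 0·5] + [0·(-6) − 4·9] + [4·5 − (-1)·(-6)]| = 31, so the area is 15.5.
Along each edge there are gcd(|Δx|,|Δy|)+1 lattice points, so counting each shared vertex once the boundary has gcd(1,4) + gcd(4,15) + gcd(5,11) = 1+1+1 = 3.
Pick's theorem gives I = A − B/2 + 1 = 15.5 − 3/2 + 1 = 15.

15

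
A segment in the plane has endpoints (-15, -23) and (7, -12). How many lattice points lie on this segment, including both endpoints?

12

The number of lattice points on a segment between lattice points is gcd(|Δx|,|Δy|) + 1 = gcd(22,11) + 1 = 11 + 1 = 12.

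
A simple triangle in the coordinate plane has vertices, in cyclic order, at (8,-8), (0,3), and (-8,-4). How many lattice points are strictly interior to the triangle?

70

The shoelace formula gives twice the area as |(8·3 − 0·(-8)) + (0·(-4) − (-8)·3) + ((-8)·(-8) − 8·(-4))| = 144, so the area is 72.
The number of boundary lattice points is Σ gcd(|Δx|,|Δy|) = gcd(8,11) + gcd(8,7) + gcd(16,4) = 1+1+4 = 6.
By Pick's theorem A = I + B/2 − 1, so I = 72 − 6/2 + 1 = 70.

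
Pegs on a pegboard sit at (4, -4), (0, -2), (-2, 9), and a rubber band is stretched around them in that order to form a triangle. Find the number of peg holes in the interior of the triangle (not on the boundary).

The shoelace formula gives twice the area as |(4·(-2) − 0·(-4)) + (0·9 − (-2)·(-2)) + ((-2)·(-4) − 4·9)| = 40, so the area is 20.
The number of boundary lattice points is Σ gcd(|Δx|,|Δy|) = gcd(4,2) + gcd(2,11) + gcd(6,13) = 2+1+1 = 4.
By Pick's theorem A = I + B/2 − 1, so I = 20 − 4/2 + 1 = 19.

19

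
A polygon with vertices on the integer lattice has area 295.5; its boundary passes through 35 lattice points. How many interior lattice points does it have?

279

From Pick's theorem, I = A − B/2 + 1 = 295.5 − 35/2 + 1 = 279.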